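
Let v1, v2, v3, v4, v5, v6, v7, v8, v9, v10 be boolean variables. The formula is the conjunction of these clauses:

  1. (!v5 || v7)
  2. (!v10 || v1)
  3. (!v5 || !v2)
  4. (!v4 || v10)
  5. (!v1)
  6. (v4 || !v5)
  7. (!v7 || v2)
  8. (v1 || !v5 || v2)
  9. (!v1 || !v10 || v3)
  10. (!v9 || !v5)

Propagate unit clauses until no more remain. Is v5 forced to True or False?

(!v1) is a unit clause: v1 = False.
From (v1 || !v10) and v1 = False: v10 = False.
(v10 || !v4) with v10 = False leaves only !v4, so v4 = False.
In (!v5 || v4), v4 is now false; !v5 must hold, so v5 = False.

False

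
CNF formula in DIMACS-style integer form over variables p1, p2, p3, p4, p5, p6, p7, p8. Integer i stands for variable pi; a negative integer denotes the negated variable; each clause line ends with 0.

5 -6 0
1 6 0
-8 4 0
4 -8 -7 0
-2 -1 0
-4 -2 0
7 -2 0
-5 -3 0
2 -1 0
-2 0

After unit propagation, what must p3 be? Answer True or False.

(NOT p2) stands alone — p2 = False.
(p2 OR NOT p1): since p2 = False, the clause reduces to (NOT p1). p1 = False.
From (p6 OR p1) and p1 = False: p6 = True.
In (NOT p6 OR p5), NOT p6 is now false; p5 must hold, so p5 = True.
In (NOT p5 OR NOT p3), NOT p5 is now false; NOT p3 must hold, so p3 = False.

False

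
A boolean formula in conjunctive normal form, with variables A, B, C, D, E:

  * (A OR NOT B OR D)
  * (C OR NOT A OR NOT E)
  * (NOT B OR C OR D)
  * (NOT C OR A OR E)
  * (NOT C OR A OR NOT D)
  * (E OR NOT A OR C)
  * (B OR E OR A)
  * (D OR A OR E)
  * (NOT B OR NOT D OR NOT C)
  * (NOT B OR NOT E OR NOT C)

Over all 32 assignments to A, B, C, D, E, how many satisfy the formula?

10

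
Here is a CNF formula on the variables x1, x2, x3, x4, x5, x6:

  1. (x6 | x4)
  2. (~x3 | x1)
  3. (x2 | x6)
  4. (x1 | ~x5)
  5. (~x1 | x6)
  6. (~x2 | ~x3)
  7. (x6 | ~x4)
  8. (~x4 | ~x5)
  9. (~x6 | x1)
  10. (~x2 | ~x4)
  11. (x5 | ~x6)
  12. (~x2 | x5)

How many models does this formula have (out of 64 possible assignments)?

The models are:
  x1=T x2=F x3=F x4=F x5=T x6=T
  x1=T x2=F x3=T x4=F x5=T x6=T
  x1=T x2=T x3=F x4=F x5=T x6=T
That's 3 in total.

3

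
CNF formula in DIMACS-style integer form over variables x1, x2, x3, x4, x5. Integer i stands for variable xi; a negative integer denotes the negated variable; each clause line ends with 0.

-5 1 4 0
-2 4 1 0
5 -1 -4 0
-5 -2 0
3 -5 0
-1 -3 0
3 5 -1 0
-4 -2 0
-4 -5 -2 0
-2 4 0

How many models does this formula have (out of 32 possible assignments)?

The models are:
  x1=0 x2=0 x3=0 x4=0 x5=0
  x1=0 x2=0 x3=0 x4=1 x5=0
  x1=0 x2=0 x3=1 x4=0 x5=0
  x1=0 x2=0 x3=1 x4=1 x5=0
  x1=0 x2=0 x3=1 x4=1 x5=1
Count: 5.

5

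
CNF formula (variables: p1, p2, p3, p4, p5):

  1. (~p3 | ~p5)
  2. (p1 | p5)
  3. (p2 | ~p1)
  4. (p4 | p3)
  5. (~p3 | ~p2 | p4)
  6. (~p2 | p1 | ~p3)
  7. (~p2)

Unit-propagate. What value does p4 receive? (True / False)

True

(~p2) stands alone — p2 = False.
(p2 | ~p1) with p2 = False leaves only ~p1, so p1 = False.
From (p1 | p5) and p1 = False: p5 = True.
From (~p3 | ~p5) and p5 = True: p3 = False.
In (p4 | p3), p3 is now false; p4 must hold, so p4 = True.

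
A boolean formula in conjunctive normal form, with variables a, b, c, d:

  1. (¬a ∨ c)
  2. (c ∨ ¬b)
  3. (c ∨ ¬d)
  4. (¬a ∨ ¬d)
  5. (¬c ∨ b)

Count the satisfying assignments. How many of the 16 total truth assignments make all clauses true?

4

Satisfying assignments:
  a=0 b=0 c=0 d=0
  a=0 b=1 c=1 d=0
  a=0 b=1 c=1 d=1
  a=1 b=1 c=1 d=0
That's 4 in total.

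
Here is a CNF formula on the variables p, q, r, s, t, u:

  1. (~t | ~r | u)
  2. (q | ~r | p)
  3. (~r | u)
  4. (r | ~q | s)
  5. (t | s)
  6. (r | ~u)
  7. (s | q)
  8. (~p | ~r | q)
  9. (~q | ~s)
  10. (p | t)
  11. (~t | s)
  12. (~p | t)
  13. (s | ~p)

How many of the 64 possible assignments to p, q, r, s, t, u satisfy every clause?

2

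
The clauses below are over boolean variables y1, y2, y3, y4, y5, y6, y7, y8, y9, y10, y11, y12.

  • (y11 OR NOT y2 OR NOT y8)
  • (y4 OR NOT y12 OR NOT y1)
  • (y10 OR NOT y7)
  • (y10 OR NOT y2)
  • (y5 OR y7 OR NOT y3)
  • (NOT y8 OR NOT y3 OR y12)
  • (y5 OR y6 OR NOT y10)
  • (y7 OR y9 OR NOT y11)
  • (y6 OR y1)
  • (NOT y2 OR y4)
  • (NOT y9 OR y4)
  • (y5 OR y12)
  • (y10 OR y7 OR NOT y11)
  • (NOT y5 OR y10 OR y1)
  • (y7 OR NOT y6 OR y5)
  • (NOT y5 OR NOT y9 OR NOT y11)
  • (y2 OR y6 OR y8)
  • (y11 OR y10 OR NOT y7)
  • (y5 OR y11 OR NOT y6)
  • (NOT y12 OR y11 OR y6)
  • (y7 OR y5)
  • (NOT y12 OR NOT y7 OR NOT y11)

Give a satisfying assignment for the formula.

Branch on y1: take y1 = True.
Set y2 = False and propagate.
For the remaining variables, y3 = True, y4 = False, y5 = True, y6 = True, y7 = True, y8 = False, y9 = False, y10 = True, y11 = False, y12 = False works.

y1 = True  y2 = False  y3 = True  y4 = False  y5 = True  y6 = True  y7 = True  y8 = False  y9 = False  y10 = True  y11 = False  y12 = False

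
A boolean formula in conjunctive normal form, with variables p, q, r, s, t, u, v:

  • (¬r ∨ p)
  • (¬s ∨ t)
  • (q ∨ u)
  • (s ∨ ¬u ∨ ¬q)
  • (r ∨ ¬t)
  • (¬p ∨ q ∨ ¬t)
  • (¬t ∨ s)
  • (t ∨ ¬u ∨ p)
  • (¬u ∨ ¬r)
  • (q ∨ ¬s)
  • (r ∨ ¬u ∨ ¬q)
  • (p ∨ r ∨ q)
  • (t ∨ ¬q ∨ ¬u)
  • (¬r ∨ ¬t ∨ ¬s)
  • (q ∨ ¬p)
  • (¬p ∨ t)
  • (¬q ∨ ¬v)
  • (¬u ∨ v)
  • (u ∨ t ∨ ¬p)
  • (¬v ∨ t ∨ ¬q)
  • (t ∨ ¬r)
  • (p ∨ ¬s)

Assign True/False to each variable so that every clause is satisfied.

p=F, q=T, r=F, s=F, t=F, u=F, v=F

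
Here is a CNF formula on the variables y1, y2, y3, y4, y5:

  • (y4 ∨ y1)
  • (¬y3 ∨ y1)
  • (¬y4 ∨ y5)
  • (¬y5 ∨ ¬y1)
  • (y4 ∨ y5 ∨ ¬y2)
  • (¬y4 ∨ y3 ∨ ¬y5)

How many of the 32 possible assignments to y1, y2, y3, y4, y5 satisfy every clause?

2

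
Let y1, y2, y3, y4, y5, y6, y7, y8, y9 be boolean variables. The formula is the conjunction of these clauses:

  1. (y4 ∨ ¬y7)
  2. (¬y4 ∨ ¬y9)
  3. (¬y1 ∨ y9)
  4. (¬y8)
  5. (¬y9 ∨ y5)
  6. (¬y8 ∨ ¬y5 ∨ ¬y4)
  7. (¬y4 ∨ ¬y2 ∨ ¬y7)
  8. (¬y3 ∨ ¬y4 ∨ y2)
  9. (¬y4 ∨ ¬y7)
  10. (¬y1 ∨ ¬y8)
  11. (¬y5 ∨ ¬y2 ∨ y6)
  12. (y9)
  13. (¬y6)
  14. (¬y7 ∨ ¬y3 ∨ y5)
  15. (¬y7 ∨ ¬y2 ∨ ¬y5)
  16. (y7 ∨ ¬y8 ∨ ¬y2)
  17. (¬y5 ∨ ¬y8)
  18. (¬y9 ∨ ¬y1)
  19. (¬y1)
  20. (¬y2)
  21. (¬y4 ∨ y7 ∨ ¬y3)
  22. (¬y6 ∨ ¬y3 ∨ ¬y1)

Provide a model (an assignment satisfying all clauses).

y1=0  y2=0  y3=0  y4=0  y5=1  y6=0  y7=0  y8=0  y9=1

The clause (¬y8) is unit: y8 must be False.
The clause (y9) is unit: y9 must be True.
(¬y4) is a unit clause, so y4 = False.
(¬y7) is a unit clause, so y7 = False.
(y5) is a unit clause, so y5 = True.
(¬y6) is a unit clause, so y6 = False.
(¬y2) is a unit clause, so y2 = False.
The clause (¬y1) is unit: y1 must be False.
y3 is now unconstrained; take y3 = False.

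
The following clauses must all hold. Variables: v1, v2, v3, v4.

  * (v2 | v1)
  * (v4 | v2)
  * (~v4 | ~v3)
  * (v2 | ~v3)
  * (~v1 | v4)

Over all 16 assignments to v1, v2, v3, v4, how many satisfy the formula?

5

Satisfying assignments:
  v1=F v2=T v3=F v4=F
  v1=F v2=T v3=F v4=T
  v1=F v2=T v3=T v4=F
  v1=T v2=F v3=F v4=T
  v1=T v2=T v3=F v4=T
That's 5 in total.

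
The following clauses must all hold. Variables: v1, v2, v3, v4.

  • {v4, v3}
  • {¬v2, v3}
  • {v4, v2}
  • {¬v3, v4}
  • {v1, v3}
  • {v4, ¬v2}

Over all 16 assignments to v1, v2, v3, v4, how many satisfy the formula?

5

Satisfying assignments:
  v1=0 v2=0 v3=1 v4=1
  v1=0 v2=1 v3=1 v4=1
  v1=1 v2=0 v3=0 v4=1
  v1=1 v2=0 v3=1 v4=1
  v1=1 v2=1 v3=1 v4=1
That's 5 in total.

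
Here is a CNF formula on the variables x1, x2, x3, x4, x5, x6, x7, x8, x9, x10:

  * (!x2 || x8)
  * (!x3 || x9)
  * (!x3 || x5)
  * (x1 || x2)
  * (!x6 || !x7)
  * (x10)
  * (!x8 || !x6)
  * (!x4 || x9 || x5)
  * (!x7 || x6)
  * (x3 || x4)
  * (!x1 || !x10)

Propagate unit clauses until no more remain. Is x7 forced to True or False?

False

(x10) stands alone — x10 = True.
(!x10 || !x1): since x10 = True, the clause reduces to (!x1). x1 = False.
(x2 || x1) with x1 = False leaves only x2, so x2 = True.
(x8 || !x2) with x2 = True leaves only x8, so x8 = True.
In (!x8 || !x6), !x8 is now false; !x6 must hold, so x6 = False.
From (x6 || !x7) and x6 = False: x7 = False.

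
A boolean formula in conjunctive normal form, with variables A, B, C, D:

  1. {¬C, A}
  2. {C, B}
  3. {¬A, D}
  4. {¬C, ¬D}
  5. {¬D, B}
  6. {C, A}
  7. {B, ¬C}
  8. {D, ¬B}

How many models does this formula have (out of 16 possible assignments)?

1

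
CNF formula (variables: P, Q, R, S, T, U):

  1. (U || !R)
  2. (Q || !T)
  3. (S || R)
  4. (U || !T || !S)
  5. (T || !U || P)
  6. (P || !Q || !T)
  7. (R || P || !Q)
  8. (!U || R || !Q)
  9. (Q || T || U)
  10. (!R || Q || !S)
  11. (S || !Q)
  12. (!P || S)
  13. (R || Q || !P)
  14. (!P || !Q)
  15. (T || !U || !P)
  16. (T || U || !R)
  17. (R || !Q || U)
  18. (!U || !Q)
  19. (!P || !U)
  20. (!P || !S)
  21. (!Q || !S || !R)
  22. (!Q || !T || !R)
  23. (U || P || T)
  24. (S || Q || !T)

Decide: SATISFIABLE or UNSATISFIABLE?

UNSATISFIABLE

Q = True:
  propagation gives S=True, P=False, T=False, U=False; an empty clause results — contradiction.
Q = False:
  propagation gives T=False, U=True, P=True; an empty clause results — contradiction.
Every branch closes, so no satisfying assignment exists.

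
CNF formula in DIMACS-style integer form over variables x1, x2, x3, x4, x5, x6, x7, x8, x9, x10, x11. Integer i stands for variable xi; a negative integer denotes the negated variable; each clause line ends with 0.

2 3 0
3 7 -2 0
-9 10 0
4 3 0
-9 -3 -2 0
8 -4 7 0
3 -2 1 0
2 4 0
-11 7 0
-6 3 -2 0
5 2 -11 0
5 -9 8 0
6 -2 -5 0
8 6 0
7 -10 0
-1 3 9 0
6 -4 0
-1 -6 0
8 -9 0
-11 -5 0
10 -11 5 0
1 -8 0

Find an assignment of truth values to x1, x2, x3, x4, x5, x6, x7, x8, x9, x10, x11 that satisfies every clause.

Pure literal: x11 appears only negated; assign x11 = False.
Branch on x1: take x1 = False.
  then x8 is forced to False.
  then x6 is forced to True.
  then x9 is forced to False.
Branch on x2: take x2 = True.
  then x3 is forced to True.
For the remaining variables, x4 = False, x5 = True, x7 = False, x10 = False works.

x1=0, x2=1, x3=1, x4=0, x5=1, x6=1, x7=0, x8=0, x9=0, x10=0, x11=0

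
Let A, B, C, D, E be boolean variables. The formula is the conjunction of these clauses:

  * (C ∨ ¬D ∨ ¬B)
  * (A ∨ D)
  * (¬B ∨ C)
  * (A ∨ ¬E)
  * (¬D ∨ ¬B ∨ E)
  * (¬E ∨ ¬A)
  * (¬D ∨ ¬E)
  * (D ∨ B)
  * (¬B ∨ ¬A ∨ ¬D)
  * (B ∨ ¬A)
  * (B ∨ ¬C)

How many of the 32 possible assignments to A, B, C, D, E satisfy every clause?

Satisfying assignments:
  A=0 B=0 C=0 D=1 E=0
  A=1 B=1 C=1 D=0 E=0
Count: 2.

2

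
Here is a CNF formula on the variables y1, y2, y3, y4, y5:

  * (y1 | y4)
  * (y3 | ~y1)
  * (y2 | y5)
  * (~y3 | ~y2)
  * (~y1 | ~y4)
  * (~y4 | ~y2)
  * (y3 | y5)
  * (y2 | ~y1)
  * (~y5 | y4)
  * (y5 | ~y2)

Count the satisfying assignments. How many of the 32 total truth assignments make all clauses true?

2

The models are:
  y1=F y2=F y3=F y4=T y5=T
  y1=F y2=F y3=T y4=T y5=T
That's 2 in total.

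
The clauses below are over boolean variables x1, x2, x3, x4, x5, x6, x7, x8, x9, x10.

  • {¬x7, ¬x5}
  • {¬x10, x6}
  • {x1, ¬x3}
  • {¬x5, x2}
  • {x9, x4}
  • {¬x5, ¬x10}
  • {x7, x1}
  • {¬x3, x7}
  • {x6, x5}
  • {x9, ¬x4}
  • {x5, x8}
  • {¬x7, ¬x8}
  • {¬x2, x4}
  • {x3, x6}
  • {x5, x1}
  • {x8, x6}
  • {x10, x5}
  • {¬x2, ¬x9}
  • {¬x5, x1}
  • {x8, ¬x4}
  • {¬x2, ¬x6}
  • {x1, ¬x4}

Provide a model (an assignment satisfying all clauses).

x1=True, x2=False, x3=False, x4=False, x5=False, x6=True, x7=False, x8=True, x9=True, x10=True

Check each clause:
  1. {¬x5, ¬x7} — ¬x7 is true.
  2. {¬x10, x6} — x6 is true.
  3. {x1, ¬x3} — x1 is true.
  4. {¬x5, x2} — ¬x5 is true.
  5. {x9, x4} — x9 is true.
  6. {¬x10, ¬x5} — ¬x5 is true.
  7. {x1, x7} — x1 is true.
  8. {x7, ¬x3} — ¬x3 is true.
  9. {x5, x6} — x6 is true.
  10. {¬x4, x9} — x9 is true.
  11. {x8, x5} — x8 is true.
  12. {¬x8, ¬x7} — ¬x7 is true.
  13. {x4, ¬x2} — ¬x2 is true.
  14. {x6, x3} — x6 is true.
  15. {x1, x5} — x1 is true.
  16. {x6, x8} — x8 is true.
  17. {x10, x5} — x10 is true.
  18. {¬x9, ¬x2} — ¬x2 is true.
  19. {¬x5, x1} — x1 is true.
  20. {¬x4, x8} — x8 is true.
  21. {¬x2, ¬x6} — ¬x2 is true.
  22. {¬x4, x1} — x1 is true.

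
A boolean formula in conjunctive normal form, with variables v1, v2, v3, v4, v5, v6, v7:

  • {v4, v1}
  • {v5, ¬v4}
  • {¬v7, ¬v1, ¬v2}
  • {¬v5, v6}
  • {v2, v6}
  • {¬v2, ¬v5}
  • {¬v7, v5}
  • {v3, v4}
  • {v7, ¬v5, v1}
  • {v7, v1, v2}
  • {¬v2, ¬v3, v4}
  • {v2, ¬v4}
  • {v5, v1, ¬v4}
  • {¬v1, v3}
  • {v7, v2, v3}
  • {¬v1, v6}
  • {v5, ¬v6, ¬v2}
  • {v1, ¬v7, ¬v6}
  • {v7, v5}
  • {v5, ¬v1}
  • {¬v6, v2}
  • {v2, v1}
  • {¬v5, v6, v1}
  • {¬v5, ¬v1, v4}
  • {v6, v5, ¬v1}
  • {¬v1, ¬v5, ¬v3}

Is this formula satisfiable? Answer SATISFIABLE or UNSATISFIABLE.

UNSATISFIABLE

v1 = True:
  propagation gives v3=True, v6=True, v5=True; an empty clause results — contradiction.
v1 = False:
  propagation gives v4=True, v5=True, v6=True, v2=False; an empty clause results — contradiction.
Every branch closes, so no satisfying assignment exists.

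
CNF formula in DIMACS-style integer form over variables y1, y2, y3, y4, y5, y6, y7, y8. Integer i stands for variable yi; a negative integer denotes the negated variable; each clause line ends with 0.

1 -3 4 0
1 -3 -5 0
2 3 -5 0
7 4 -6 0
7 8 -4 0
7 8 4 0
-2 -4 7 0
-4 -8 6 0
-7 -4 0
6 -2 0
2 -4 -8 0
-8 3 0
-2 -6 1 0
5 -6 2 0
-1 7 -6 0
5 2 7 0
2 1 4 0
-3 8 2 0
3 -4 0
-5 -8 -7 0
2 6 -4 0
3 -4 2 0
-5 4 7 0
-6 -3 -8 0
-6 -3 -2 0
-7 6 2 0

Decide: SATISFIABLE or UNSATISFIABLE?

Branch on y1: take y1 = True.
The remaining clauses are satisfied by y2 = True, y3 = False, y4 = False, y5 = True, y6 = True, y7 = True, y8 = False.
Every clause has at least one true literal under this assignment.
So y1 = True, y2 = True, y3 = False, y4 = False, y5 = True, y6 = True, y7 = True, y8 = False is a satisfying assignment.

SATISFIABLE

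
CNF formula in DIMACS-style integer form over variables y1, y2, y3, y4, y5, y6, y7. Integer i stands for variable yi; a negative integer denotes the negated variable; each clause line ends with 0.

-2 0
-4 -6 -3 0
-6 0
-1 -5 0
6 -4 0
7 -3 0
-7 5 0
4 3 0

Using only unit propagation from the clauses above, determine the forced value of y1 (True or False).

(~y2) stands alone — y2 = False.
(~y6) is a unit clause: y6 = False.
(~y4 \/ y6) with y6 = False leaves only ~y4, so y4 = False.
From (y3 \/ y4) and y4 = False: y3 = True.
(~y3 \/ y7) with y3 = True leaves only y7, so y7 = True.
In (y5 \/ ~y7), ~y7 is now false; y5 must hold, so y5 = True.
From (~y5 \/ ~y1) and y5 = True: y1 = False.

False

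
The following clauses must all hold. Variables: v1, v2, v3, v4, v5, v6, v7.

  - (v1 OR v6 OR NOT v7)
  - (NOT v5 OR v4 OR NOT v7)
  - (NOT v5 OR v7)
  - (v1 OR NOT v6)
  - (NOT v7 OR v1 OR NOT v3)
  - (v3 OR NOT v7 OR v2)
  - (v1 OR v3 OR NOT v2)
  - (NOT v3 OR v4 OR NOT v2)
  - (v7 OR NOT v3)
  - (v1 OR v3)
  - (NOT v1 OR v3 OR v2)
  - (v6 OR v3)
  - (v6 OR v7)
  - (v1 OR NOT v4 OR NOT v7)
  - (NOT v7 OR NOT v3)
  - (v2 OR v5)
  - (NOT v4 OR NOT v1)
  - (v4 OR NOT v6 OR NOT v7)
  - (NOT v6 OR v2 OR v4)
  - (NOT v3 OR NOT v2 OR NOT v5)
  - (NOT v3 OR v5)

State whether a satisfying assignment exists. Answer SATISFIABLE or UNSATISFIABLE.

SATISFIABLE

Try v1 = True.
  then v4 is forced to False.
Branch on v2: take v2 = True.
  then v3 is forced to False.
  then v6 is forced to True.
  then v7 is forced to False.
  then v5 is forced to False.
So v1=T, v2=T, v3=F, v4=F, v5=F, v6=T, v7=F is a satisfying assignment.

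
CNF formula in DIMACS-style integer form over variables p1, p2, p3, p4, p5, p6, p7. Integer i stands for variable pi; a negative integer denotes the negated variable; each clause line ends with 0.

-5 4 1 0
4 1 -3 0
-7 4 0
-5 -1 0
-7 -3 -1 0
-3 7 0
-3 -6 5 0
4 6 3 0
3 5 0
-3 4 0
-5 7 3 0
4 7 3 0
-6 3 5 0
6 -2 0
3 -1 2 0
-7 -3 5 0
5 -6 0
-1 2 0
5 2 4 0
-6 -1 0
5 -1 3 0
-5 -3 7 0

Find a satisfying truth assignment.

p1=False, p2=True, p3=True, p4=True, p5=True, p6=True, p7=True

Check each clause:
  1. (~p5 \/ p1 \/ p4) — p4 is true.
  2. (p1 \/ p4 \/ ~p3) — p4 is true.
  3. (~p7 \/ p4) — p4 is true.
  4. (~p1 \/ ~p5) — ~p1 is true.
  5. (~p1 \/ ~p3 \/ ~p7) — ~p1 is true.
  6. (~p3 \/ p7) — p7 is true.
  7. (~p3 \/ p5 \/ ~p6) — p5 is true.
  8. (p3 \/ p6 \/ p4) — p3 is true.
  9. (p5 \/ p3) — p3 is true.
  10. (~p3 \/ p4) — p4 is true.
  11. (p7 \/ p3 \/ ~p5) — p3 is true.
  12. (p3 \/ p4 \/ p7) — p3 is true.
  13. (p5 \/ ~p6 \/ p3) — p3 is true.
  14. (~p2 \/ p6) — p6 is true.
  15. (p2 \/ p3 \/ ~p1) — p2 is true.
  16. (~p7 \/ ~p3 \/ p5) — p5 is true.
  17. (p5 \/ ~p6) — p5 is true.
  18. (p2 \/ ~p1) — p2 is true.
  19. (p2 \/ p4 \/ p5) — p2 is true.
  20. (~p6 \/ ~p1) — ~p1 is true.
  21. (~p1 \/ p5 \/ p3) — p3 is true.
  22. (~p3 \/ ~p5 \/ p7) — p7 is true.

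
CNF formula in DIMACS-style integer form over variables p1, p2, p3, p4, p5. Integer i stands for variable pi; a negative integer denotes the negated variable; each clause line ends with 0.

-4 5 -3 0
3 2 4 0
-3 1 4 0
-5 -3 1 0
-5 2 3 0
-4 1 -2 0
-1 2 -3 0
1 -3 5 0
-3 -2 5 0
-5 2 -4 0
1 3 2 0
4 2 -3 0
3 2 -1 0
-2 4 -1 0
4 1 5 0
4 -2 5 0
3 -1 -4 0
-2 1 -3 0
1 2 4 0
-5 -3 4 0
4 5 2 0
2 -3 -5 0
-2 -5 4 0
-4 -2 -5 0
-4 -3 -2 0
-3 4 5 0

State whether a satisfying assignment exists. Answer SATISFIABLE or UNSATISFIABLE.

UNSATISFIABLE

p2 = True:
  p4 = True:
    propagation gives p1=True, p3=True; an empty clause results — contradiction.
  p4 = False:
    propagation gives p1=False, p3=False, p5=True; an empty clause results — contradiction.
p2 = False:
  p3 = True:
    propagation gives p1=False, p4=True, p5=True; an empty clause results — contradiction.
  p3 = False:
    propagation gives p4=True, p5=False, p1=True; an empty clause results — contradiction.
Every branch closes, so no satisfying assignment exists.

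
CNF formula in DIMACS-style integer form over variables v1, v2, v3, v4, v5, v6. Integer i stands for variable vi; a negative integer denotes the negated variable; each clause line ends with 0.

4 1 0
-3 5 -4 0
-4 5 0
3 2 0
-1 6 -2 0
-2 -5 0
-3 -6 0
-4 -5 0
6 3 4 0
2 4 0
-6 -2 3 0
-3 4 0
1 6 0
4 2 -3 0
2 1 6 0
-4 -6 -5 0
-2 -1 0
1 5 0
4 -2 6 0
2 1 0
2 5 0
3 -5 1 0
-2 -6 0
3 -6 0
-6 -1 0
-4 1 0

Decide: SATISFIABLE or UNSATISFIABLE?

UNSATISFIABLE

v2 = True:
  propagation gives v5=False, v4=False, v1=True; an empty clause results — contradiction.
v2 = False:
  propagation gives v3=True, v6=False, v4=True, v5=True; an empty clause results — contradiction.
Every branch closes, so no satisfying assignment exists.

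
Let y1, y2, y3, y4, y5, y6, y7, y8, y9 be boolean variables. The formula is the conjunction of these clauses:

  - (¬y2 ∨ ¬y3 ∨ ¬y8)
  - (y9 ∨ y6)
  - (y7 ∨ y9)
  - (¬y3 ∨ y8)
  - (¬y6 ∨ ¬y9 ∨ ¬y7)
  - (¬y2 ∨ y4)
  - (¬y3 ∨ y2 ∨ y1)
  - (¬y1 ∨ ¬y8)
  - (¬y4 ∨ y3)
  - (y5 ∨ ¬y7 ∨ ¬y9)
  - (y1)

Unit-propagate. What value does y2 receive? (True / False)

False

(y1) is a unit clause: y1 = True.
(¬y8 ∨ ¬y1): since y1 = True, the clause reduces to (¬y8). y8 = False.
(¬y3 ∨ y8) with y8 = False leaves only ¬y3, so y3 = False.
(¬y4 ∨ y3): since y3 = False, the clause reduces to (¬y4). y4 = False.
(¬y2 ∨ y4): since y4 = False, the clause reduces to (¬y2). y2 = False.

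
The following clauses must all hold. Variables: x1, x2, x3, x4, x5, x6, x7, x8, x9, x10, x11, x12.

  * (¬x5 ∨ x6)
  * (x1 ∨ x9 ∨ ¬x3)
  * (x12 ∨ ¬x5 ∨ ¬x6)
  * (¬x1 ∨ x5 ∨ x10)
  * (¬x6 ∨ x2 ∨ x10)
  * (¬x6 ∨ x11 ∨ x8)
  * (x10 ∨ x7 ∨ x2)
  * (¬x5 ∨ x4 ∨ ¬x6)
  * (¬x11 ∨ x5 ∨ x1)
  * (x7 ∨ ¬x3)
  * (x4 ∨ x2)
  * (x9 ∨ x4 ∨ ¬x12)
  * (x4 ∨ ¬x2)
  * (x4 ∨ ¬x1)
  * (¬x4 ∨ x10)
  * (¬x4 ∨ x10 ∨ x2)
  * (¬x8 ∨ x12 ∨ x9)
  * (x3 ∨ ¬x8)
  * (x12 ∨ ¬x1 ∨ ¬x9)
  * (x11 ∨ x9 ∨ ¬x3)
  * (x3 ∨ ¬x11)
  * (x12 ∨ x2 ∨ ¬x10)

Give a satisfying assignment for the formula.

x1=True  x2=True  x3=False  x4=True  x5=False  x6=False  x7=True  x8=False  x9=True  x10=True  x11=False  x12=True

Pure literal: x7 appears only positively; assign x7 = True.
Branch on x1: take x1 = True.
  then x4 is forced to True.
  then x10 is forced to True.
The remaining clauses are satisfied by x2 = True, x3 = False, x5 = False, x6 = False, x8 = False, x9 = True, x11 = False, x12 = True.
Check each clause:
  1. (¬x5 ∨ x6) — ¬x5 is true.
  2. (x9 ∨ ¬x3 ∨ x1) — x9 is true.
  3. (¬x6 ∨ x12 ∨ ¬x5) — ¬x6 is true.
  4. (¬x1 ∨ x5 ∨ x10) — x10 is true.
  5. (x10 ∨ x2 ∨ ¬x6) — x2 is true.
  6. (¬x6 ∨ x8 ∨ x11) — ¬x6 is true.
  7. (x2 ∨ x10 ∨ x7) — x2 is true.
  8. (¬x5 ∨ x4 ∨ ¬x6) — ¬x6 is true.
  9. (x1 ∨ ¬x11 ∨ x5) — x1 is true.
  10. (¬x3 ∨ x7) — ¬x3 is true.
  11. (x4 ∨ x2) — x2 is true.
  12. (¬x12 ∨ x4 ∨ x9) — x9 is true.
  13. (x4 ∨ ¬x2) — x4 is true.
  14. (¬x1 ∨ x4) — x4 is true.
  15. (¬x4 ∨ x10) — x10 is true.
  16. (¬x4 ∨ x2 ∨ x10) — x10 is true.
  17. (x12 ∨ ¬x8 ∨ x9) — ¬x8 is true.
  18. (x3 ∨ ¬x8) — ¬x8 is true.
  19. (x12 ∨ ¬x9 ∨ ¬x1) — x12 is true.
  20. (x9 ∨ ¬x3 ∨ x11) — x9 is true.
  21. (¬x11 ∨ x3) — ¬x11 is true.
  22. (x2 ∨ ¬x10 ∨ x12) — x2 is true.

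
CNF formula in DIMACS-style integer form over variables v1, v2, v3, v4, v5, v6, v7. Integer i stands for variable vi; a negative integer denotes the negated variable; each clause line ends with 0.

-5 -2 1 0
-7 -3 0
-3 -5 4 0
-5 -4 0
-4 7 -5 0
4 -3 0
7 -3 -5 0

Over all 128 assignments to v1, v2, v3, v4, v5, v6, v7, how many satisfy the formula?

52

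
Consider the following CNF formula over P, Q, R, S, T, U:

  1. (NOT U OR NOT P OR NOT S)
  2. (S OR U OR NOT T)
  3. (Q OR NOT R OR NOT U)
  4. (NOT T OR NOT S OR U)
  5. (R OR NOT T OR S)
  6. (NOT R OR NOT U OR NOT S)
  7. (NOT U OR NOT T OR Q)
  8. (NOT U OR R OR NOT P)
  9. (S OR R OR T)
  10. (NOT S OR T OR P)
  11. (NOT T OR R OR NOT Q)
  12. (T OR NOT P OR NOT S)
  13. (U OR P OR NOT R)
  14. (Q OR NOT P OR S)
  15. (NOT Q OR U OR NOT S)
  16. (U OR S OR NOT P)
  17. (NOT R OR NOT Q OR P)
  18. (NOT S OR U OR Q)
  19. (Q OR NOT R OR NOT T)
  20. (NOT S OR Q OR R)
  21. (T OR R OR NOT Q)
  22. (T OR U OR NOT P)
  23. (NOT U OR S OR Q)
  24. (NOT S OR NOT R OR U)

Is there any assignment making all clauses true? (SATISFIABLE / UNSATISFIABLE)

Try P = True.
Try Q = True.
Branch on R: take R = True.
For the remaining variables, S = False, T = False, U = True works.
So P = T, Q = T, R = T, S = F, T = F, U = T is a satisfying assignment.

SATISFIABLE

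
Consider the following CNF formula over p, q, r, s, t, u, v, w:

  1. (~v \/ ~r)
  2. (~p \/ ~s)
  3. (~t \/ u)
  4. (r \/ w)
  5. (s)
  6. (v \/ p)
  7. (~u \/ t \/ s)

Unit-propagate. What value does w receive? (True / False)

True

(s) is a unit clause: s = True.
From (~s \/ ~p) and s = True: p = False.
In (v \/ p), p is now false; v must hold, so v = True.
From (~v \/ ~r) and v = True: r = False.
From (w \/ r) and r = False: w = True.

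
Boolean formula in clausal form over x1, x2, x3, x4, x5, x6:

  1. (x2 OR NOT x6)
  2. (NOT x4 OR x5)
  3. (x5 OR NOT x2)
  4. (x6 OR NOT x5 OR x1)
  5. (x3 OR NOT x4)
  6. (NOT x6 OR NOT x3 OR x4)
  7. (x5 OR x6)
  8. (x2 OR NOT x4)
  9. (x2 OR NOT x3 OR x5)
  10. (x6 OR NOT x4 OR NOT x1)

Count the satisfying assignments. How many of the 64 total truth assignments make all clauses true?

Satisfying assignments:
  x1=0 x2=1 x3=0 x4=0 x5=1 x6=1
  x1=0 x2=1 x3=1 x4=1 x5=1 x6=1
  x1=1 x2=0 x3=0 x4=0 x5=1 x6=0
  x1=1 x2=0 x3=1 x4=0 x5=1 x6=0
  x1=1 x2=1 x3=0 x4=0 x5=1 x6=0
  x1=1 x2=1 x3=0 x4=0 x5=1 x6=1
  x1=1 x2=1 x3=1 x4=0 x5=1 x6=0
  x1=1 x2=1 x3=1 x4=1 x5=1 x6=1
Count: 8.

8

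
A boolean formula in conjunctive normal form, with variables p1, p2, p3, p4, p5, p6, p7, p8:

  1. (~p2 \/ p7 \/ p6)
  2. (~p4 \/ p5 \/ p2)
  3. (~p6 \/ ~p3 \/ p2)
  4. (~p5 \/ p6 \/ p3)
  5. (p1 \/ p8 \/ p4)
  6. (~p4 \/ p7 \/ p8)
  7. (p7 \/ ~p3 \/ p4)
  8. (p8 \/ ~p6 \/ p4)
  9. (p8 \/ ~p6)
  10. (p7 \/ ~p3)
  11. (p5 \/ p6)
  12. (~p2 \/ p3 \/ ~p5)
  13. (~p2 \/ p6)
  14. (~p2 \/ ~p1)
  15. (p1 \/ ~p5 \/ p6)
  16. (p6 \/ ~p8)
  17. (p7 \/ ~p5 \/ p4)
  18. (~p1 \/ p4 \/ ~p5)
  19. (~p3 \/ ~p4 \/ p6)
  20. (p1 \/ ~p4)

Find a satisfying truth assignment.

Set p1 = False and propagate.
  then p4 is forced to False.
  then p8 is forced to True.
  then p6 is forced to True.
Try p2 = False.
  then p3 is forced to False.
The remaining clauses are satisfied by p5 = False, p7 = False.
Every clause has at least one true literal under this assignment.

p1 = F, p2 = F, p3 = F, p4 = F, p5 = F, p6 = T, p7 = F, p8 = T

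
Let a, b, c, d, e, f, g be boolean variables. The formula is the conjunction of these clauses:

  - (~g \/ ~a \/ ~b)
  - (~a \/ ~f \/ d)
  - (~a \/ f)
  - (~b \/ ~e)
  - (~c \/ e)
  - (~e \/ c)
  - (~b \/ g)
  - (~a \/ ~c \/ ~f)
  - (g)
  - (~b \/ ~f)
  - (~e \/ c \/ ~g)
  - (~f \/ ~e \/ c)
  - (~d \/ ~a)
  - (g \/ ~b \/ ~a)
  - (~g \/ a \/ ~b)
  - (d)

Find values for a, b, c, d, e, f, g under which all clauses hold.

a = False, b = False, c = True, d = True, e = True, f = True, g = True

The clause (g) is unit: g must be True.
(d) is a unit clause, so d = True.
The clause (~a) is unit: a must be False.
The clause (~b) is unit: b must be False.
Set c = True and propagate.
  then e is forced to True.
f is now unconstrained; take f = True.
Check each clause:
  1. (~a \/ ~g \/ ~b) — ~b is true.
  2. (~a \/ d \/ ~f) — d is true.
  3. (f \/ ~a) — f is true.
  4. (~e \/ ~b) — ~b is true.
  5. (e \/ ~c) — e is true.
  6. (~e \/ c) — c is true.
  7. (~b \/ g) — ~b is true.
  8. (~a \/ ~f \/ ~c) — ~a is true.
  9. (g) — g is true.
  10. (~f \/ ~b) — ~b is true.
  11. (~e \/ c \/ ~g) — c is true.
  12. (~f \/ ~e \/ c) — c is true.
  13. (~d \/ ~a) — ~a is true.
  14. (~b \/ g \/ ~a) — ~a is true.
  15. (~g \/ ~b \/ a) — ~b is true.
  16. (d) — d is true.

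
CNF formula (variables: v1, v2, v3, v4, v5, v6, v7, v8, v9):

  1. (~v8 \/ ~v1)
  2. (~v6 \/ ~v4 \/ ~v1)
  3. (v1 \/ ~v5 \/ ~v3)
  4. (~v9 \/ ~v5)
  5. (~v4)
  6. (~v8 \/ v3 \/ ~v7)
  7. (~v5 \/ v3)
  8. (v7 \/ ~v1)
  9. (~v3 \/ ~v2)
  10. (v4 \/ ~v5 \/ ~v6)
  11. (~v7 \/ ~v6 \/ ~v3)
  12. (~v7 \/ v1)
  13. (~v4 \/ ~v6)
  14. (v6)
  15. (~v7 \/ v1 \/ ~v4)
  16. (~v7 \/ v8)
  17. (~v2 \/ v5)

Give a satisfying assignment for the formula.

Unit propagation: (~v4) forces v4 = False.
Unit propagation: (v6) forces v6 = True.
(~v5) is a unit clause, so v5 = False.
(~v2) is a unit clause, so v2 = False.
Branch on v1: take v1 = False.
  then v7 is forced to False.
v3, v8, v9 are now unconstrained; take v3 = True, v8 = True, v9 = True.

v1=False, v2=False, v3=True, v4=False, v5=False, v6=True, v7=False, v8=True, v9=True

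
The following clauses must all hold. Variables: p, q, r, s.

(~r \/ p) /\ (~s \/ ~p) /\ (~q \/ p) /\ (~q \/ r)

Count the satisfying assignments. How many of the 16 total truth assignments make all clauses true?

The models are:
  p=0 q=0 r=0 s=0
  p=0 q=0 r=0 s=1
  p=1 q=0 r=0 s=0
  p=1 q=0 r=1 s=0
  p=1 q=1 r=1 s=0
That's 5 in total.

5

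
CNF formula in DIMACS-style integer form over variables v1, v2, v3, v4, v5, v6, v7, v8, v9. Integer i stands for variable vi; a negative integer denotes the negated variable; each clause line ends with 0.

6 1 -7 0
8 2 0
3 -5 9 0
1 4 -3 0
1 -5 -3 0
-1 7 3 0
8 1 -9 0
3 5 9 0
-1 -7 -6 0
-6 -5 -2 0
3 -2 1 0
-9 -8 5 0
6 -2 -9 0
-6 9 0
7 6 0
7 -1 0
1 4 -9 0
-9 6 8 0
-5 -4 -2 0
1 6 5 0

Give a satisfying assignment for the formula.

v1=True, v2=True, v3=True, v4=False, v5=False, v6=False, v7=True, v8=True, v9=False

Try v1 = True.
  then v7 is forced to True.
  then v6 is forced to False.
Try v2 = True.
  then v9 is forced to False.
Set v3 = True and propagate.
For the remaining variables, v4 = False, v5 = False, v8 = True works.
Check each clause:
  1. {v1, ¬v7, v6} — v1 is true.
  2. {v2, v8} — v8 is true.
  3. {v3, ¬v5, v9} — v3 is true.
  4. {¬v3, v1, v4} — v1 is true.
  5. {v1, ¬v5, ¬v3} — v1 is true.
  6. {¬v1, v3, v7} — v3 is true.
  7. {v8, ¬v9, v1} — v8 is true.
  8. {v3, v5, v9} — v3 is true.
  9. {¬v6, ¬v7, ¬v1} — ¬v6 is true.
  10. {¬v2, ¬v6, ¬v5} — ¬v6 is true.
  11. {v1, ¬v2, v3} — v1 is true.
  12. {¬v8, ¬v9, v5} — ¬v9 is true.
  13. {¬v2, v6, ¬v9} — ¬v9 is true.
  14. {¬v6, v9} — ¬v6 is true.
  15. {v7, v6} — v7 is true.
  16. {v7, ¬v1} — v7 is true.
  17. {¬v9, v1, v4} — v1 is true.
  18. {v8, ¬v9, v6} — v8 is true.
  19. {¬v5, ¬v4, ¬v2} — ¬v5 is true.
  20. {v1, v6, v5} — v1 is true.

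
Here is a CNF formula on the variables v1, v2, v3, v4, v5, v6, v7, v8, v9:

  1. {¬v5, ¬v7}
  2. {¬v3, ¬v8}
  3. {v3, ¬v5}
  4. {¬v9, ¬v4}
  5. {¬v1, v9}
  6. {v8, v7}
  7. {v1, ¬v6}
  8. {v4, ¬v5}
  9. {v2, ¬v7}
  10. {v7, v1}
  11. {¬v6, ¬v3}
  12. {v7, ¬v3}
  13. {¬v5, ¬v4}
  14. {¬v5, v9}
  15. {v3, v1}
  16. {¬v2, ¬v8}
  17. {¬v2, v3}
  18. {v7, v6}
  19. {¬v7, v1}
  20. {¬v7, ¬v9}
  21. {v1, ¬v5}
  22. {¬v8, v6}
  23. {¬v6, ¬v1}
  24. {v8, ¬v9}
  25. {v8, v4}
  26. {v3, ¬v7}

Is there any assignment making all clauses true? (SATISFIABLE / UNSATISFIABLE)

UNSATISFIABLE

v7 = True:
  propagation gives v5=False, v2=True, v8=False, v3=True; an empty clause results — contradiction.
v7 = False:
  propagation gives v8=True, v3=False, v5=False, v1=True; an empty clause results — contradiction.
Every branch closes, so no satisfying assignment exists.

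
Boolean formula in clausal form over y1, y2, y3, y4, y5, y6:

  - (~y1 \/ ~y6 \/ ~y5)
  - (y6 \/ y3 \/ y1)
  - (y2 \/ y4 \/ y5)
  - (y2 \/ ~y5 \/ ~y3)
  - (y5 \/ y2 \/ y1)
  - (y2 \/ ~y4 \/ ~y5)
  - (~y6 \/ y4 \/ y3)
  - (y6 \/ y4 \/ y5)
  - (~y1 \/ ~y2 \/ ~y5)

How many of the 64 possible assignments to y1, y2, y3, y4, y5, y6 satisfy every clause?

19

Split on y5, then y2.
  y5=1, y2=1: 5 of the 16 assignments to (y1,y3,y4,y6) work.
  y5=1, y2=0: remaining (y1,y3,y4,y6) ∈ {(1,0,0,0)} — 1.
  y5=0, y2=1: 9 of the 16 assignments to (y1,y3,y4,y6) work.
  y5=0, y2=0: remaining (y1,y3,y4,y6) ∈ {(1,0,1,0); (1,0,1,1); (1,1,1,0); (1,1,1,1)} — 4.
Total: 5 + 1 + 9 + 4 = 19.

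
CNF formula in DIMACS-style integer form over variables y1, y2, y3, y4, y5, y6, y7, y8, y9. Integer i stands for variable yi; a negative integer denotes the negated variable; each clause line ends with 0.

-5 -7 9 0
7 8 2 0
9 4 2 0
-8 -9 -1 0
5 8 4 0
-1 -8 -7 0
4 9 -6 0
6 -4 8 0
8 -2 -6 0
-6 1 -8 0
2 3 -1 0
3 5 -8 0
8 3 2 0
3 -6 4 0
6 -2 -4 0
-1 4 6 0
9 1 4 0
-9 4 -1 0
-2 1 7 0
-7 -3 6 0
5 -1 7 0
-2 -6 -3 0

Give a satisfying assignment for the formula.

y1=False, y2=False, y3=True, y4=True, y5=False, y6=False, y7=False, y8=True, y9=True

Try y1 = False.
The remaining clauses are satisfied by y2 = False, y3 = True, y4 = True, y5 = False, y6 = False, y7 = False, y8 = True, y9 = True.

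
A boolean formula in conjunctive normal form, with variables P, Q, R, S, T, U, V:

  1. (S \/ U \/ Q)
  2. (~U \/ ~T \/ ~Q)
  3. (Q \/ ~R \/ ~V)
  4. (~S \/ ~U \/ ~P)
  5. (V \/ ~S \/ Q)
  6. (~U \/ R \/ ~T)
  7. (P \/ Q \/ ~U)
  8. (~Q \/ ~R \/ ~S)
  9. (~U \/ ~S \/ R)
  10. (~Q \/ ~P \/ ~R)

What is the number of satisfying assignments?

34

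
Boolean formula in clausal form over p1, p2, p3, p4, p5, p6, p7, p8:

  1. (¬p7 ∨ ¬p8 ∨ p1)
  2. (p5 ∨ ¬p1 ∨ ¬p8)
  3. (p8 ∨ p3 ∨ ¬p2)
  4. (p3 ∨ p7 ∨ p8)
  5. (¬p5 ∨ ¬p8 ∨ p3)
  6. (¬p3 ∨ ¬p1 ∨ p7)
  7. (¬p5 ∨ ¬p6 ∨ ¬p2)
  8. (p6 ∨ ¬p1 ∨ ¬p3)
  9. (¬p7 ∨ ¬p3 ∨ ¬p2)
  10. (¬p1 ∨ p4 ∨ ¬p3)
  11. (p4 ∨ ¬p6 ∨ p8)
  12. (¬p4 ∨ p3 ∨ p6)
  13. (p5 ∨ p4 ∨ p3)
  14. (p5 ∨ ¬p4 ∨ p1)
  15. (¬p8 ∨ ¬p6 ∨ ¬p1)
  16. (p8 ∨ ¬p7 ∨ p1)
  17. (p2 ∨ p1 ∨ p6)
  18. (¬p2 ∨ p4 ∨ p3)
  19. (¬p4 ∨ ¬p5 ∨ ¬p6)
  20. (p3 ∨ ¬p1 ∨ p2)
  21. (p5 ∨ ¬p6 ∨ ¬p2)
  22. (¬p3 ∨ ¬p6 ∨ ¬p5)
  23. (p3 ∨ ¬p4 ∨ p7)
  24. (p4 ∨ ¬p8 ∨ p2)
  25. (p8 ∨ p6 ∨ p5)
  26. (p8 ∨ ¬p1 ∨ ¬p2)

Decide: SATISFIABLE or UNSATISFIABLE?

SATISFIABLE

Set p1 = False and propagate.
Branch on p2: take p2 = True.
Set p3 = True and propagate.
  then p7 is forced to False.
The remaining clauses are satisfied by p4 = False, p5 = True, p6 = False, p8 = False.
Every clause has at least one true literal under this assignment.
So p1=False, p2=True, p3=True, p4=False, p5=True, p6=False, p7=False, p8=False is a satisfying assignment.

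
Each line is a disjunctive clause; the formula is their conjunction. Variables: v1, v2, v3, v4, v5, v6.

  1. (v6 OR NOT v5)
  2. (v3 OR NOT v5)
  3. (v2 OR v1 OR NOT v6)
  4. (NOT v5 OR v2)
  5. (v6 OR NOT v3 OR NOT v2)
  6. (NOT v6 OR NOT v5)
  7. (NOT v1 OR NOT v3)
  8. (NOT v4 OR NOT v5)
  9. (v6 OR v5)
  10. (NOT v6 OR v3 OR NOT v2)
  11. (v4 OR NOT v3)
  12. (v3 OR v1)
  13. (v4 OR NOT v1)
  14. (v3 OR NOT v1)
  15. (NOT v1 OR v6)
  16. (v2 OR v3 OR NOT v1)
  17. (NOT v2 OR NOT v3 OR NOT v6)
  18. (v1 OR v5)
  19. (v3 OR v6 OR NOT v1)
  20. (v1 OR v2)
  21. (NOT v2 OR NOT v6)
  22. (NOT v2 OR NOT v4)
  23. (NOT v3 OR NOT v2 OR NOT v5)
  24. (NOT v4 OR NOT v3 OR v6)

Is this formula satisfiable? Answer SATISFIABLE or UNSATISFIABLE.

v3 = True:
  propagation gives v1=False, v4=True, v5=False; an empty clause results — contradiction.
v3 = False:
  propagation gives v5=False, v6=True, v2=False, v1=True; an empty clause results — contradiction.
Every branch closes, so no satisfying assignment exists.

UNSATISFIABLE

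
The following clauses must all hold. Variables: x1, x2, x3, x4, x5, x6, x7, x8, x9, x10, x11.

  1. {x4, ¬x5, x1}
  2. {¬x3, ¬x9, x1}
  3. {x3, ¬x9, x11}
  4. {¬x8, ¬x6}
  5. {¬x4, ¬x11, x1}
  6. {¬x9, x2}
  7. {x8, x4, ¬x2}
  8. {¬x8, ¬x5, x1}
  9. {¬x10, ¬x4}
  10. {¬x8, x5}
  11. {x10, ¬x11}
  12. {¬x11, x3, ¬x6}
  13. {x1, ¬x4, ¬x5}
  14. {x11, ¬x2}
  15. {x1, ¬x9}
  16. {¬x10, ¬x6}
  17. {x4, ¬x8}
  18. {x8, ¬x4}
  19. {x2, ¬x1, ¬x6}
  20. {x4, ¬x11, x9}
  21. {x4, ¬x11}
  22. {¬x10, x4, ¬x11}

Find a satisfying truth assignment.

x6 occurs only negated in the remaining clauses — set x6 = False.
Set x1 = False and propagate.
  then x9 is forced to False.
The remaining clauses are satisfied by x2 = False, x3 = False, x4 = False, x5 = False, x7 = True, x8 = False, x10 = True, x11 = False.

x1=F  x2=F  x3=F  x4=F  x5=F  x6=F  x7=T  x8=F  x9=F  x10=T  x11=F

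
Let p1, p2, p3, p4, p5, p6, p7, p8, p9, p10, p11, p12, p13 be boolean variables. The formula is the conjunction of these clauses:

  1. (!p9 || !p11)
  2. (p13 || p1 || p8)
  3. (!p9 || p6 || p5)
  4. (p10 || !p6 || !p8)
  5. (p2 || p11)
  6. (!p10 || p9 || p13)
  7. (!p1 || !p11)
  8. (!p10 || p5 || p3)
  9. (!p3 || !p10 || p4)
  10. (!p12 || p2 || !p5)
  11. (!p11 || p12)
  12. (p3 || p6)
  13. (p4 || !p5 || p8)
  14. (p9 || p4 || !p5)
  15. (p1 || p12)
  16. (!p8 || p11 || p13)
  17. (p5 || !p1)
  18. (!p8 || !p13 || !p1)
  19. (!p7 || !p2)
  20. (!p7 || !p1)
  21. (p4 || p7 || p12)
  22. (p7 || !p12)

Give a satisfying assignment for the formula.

p1=False, p2=False, p3=False, p4=False, p5=False, p6=True, p7=True, p8=False, p9=False, p10=False, p11=True, p12=True, p13=True

Check each clause:
  1. (!p11 || !p9) — !p9 is true.
  2. (p1 || p8 || p13) — p13 is true.
  3. (p6 || !p9 || p5) — p6 is true.
  4. (!p6 || !p8 || p10) — !p8 is true.
  5. (p11 || p2) — p11 is true.
  6. (p13 || p9 || !p10) — p13 is true.
  7. (!p1 || !p11) — !p1 is true.
  8. (p5 || !p10 || p3) — !p10 is true.
  9. (!p3 || !p10 || p4) — !p3 is true.
  10. (!p5 || !p12 || p2) — !p5 is true.
  11. (p12 || !p11) — p12 is true.
  12. (p3 || p6) — p6 is true.
  13. (p8 || p4 || !p5) — !p5 is true.
  14. (p9 || p4 || !p5) — !p5 is true.
  15. (p12 || p1) — p12 is true.
  16. (p11 || p13 || !p8) — !p8 is true.
  17. (p5 || !p1) — !p1 is true.
  18. (!p13 || !p8 || !p1) — !p8 is true.
  19. (!p2 || !p7) — !p2 is true.
  20. (!p7 || !p1) — !p1 is true.
  21. (p12 || p4 || p7) — p12 is true.
  22. (!p12 || p7) — p7 is true.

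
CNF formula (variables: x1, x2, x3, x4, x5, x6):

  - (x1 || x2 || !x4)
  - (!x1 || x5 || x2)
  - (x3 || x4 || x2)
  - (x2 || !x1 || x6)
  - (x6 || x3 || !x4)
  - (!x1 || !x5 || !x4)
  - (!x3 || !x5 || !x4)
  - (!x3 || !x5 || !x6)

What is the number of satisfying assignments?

24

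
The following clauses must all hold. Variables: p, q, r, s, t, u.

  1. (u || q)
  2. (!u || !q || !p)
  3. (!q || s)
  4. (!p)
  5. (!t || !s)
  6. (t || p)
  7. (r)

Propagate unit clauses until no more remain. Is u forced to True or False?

True

(!p) is a unit clause: p = False.
In (t || p), p is now false; t must hold, so t = True.
(!t || !s) with t = True leaves only !s, so s = False.
(s || !q): since s = False, the clause reduces to (!q). q = False.
(q || u): since q = False, the clause reduces to (u). u = True.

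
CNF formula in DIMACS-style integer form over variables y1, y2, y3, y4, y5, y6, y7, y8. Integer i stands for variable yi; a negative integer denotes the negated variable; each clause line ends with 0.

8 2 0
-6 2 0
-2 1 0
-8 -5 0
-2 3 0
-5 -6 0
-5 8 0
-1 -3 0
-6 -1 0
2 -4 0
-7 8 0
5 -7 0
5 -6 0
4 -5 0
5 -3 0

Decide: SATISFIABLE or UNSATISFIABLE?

y6 occurs only negated in the remaining clauses — set y6 = False.
y7 occurs only negated in the remaining clauses — set y7 = False.
Set y1 = True and propagate.
  then y3 is forced to False.
  then y2 is forced to False.
  then y8 is forced to True.
  then y5 is forced to False.
  then y4 is forced to False.
So y1=True  y2=False  y3=False  y4=False  y5=False  y6=False  y7=False  y8=True is a satisfying assignment.

SATISFIABLE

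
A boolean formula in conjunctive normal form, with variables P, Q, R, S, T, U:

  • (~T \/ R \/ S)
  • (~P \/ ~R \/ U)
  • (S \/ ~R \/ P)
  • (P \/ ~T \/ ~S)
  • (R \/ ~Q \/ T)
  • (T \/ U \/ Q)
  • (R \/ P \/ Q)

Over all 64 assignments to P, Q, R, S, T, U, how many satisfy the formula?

17

Case analysis on R and P:
  R=T, P=T: forces U=T; Q, S, T free → 2^3 = 8.
  R=T, P=F: remaining (Q,S,T,U) ∈ {(F,T,F,T); (T,T,F,F); (T,T,F,T)} — 3.
  R=F, P=T: 6 of the 16 assignments to (Q,S,T,U) work.
  R=F, P=F: a clause becomes empty — 0.
Total: 8 + 3 + 6 + 0 = 17.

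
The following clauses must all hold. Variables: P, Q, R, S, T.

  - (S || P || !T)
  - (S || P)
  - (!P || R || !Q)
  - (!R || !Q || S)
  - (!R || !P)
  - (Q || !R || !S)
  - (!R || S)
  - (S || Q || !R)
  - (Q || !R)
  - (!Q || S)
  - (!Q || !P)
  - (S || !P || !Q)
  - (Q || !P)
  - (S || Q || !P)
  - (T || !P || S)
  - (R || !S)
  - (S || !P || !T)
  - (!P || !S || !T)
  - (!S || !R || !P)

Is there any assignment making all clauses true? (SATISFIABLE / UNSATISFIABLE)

SATISFIABLE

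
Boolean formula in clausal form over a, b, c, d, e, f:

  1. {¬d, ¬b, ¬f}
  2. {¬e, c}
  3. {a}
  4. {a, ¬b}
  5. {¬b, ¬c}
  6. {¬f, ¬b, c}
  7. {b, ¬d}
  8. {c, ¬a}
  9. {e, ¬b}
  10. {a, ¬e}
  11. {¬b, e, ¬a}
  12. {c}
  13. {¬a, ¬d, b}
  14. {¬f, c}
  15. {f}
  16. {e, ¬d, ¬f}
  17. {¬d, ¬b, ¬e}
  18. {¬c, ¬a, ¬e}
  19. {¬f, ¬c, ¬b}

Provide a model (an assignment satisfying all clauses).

a = T, b = F, c = T, d = F, e = F, f = T

Unit propagation: (a) forces a = True.
The clause (c) is unit: c must be True.
Unit propagation: (¬b) forces b = False.
The clause (¬d) is unit: d must be False.
The clause (f) is unit: f must be True.
Unit propagation: (¬e) forces e = False.
Every clause has at least one true literal under this assignment.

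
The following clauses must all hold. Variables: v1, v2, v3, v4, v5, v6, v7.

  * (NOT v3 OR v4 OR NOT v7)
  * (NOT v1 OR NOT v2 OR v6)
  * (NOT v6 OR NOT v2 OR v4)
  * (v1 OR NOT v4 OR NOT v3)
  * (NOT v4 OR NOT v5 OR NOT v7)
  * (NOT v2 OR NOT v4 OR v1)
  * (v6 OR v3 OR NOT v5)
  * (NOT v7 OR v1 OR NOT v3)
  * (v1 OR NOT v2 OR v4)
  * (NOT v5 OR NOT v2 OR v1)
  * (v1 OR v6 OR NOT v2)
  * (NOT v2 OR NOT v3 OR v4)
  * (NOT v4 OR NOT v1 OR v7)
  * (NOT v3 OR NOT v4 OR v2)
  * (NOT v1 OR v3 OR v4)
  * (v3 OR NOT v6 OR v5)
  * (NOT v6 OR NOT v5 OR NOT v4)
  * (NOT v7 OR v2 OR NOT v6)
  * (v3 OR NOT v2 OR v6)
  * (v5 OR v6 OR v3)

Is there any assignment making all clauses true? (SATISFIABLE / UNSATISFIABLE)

Branch on v1: take v1 = False.
Try v2 = False.
For the remaining variables, v3 = True, v4 = False, v5 = False, v6 = False, v7 = False works.
So v1=0, v2=0, v3=1, v4=0, v5=0, v6=0, v7=0 is a satisfying assignment.

SATISFIABLE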